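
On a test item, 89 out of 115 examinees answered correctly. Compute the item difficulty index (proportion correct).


Item difficulty p = number correct / total examinees
p = 89 / 115
p = 0.7739

0.7739


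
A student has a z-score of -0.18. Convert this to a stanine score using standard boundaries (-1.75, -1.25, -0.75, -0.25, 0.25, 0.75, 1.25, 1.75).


Stanine boundaries: [-1.75, -1.25, -0.75, -0.25, 0.25, 0.75, 1.25, 1.75]
z = -0.18
Check each boundary:
  z >= -1.75 -> could be stanine 2
  z >= -1.25 -> could be stanine 3
  z >= -0.75 -> could be stanine 4
  z >= -0.25 -> could be stanine 5
  z < 0.25
  z < 0.75
  z < 1.25
  z < 1.75
Highest qualifying boundary gives stanine = 5

5


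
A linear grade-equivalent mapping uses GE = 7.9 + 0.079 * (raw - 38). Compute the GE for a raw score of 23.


raw - median = 23 - 38 = -15
slope * diff = 0.079 * -15 = -1.185
GE = 7.9 + -1.185
GE = 6.715

6.715


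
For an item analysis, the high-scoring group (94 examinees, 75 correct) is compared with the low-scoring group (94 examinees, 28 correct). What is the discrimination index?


p_upper = 75/94 = 0.7979
p_lower = 28/94 = 0.2979
D = 0.7979 - 0.2979 = 0.5

0.5


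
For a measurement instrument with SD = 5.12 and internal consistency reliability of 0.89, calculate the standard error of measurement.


SEM = SD * sqrt(1 - rxx)
SEM = 5.12 * sqrt(1 - 0.89)
SEM = 5.12 * sqrt(0.11) = 5.12 * 0.331662
SEM = 1.6981

1.6981


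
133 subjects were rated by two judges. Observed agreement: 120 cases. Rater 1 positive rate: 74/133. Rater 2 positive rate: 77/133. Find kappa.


P_o = 120/133 = 0.902256
P_e = (74*77 + 59*56) / 17689 = 0.508904
kappa = (P_o - P_e) / (1 - P_e)
kappa = (0.902256 - 0.508904) / (1 - 0.508904)
kappa = 0.801

0.801


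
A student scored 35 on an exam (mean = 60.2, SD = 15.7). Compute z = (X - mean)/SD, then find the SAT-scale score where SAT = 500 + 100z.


z = (X - mean) / SD = (35 - 60.2) / 15.7
z = -25.2 / 15.7
z = -1.6051
SAT-scale = SAT = 500 + 100z
Carry z at full precision (z = -25.2 / 15.7) into the conversion:
SAT-scale = 500 + 100 * (-25.2 / 15.7) = 500 + -2520 / 15.7
SAT-scale = 500 + -160.5096
SAT-scale = 339.4904

339.4904


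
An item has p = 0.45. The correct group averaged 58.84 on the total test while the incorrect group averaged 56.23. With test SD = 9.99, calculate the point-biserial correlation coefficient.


q = 1 - p = 0.55
rpb = ((M1 - M0) / SD) * sqrt(p * q)
rpb = ((58.84 - 56.23) / 9.99) * sqrt(0.45 * 0.55)
rpb = 0.13

0.13


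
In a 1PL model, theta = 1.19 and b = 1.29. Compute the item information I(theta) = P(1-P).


P = 1/(1+exp(-(1.19-1.29))) = 0.475
I = P*(1-P) = 0.475 * 0.525
I = 0.2494

0.2494


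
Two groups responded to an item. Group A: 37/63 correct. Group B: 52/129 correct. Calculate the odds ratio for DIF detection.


Odds_A = 37/26 = 1.4231
Odds_B = 52/77 = 0.6753
OR = Odds_A / Odds_B = 1.4231 / 0.6753
Exactly, OR = (37 * 77) / (26 * 52) = 2849 / 1352
OR = 2.1072

2.1072


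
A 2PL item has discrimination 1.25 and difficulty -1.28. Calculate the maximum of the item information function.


For 2PL, max info at theta = b = -1.28
I_max = a^2 / 4 = 1.25^2 / 4
= 1.5625 / 4
I_max = 0.3906

0.3906


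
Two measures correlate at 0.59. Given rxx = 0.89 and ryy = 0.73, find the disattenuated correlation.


r_corrected = rxy / sqrt(rxx * ryy)
= 0.59 / sqrt(0.89 * 0.73)
= 0.59 / sqrt(0.6497)
= 0.59 / 0.80604
r_corrected = 0.732

0.732


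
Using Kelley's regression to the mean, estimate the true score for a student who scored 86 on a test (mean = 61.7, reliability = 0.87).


T_est = rxx * X + (1 - rxx) * mean
T_est = 0.87 * 86 + 0.13 * 61.7
T_est = 74.82 + 8.021
T_est = 82.841

82.841


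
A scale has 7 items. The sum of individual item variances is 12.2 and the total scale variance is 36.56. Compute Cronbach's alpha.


alpha = (k/(k-1)) * (1 - sum(si^2)/s_total^2)
= (7/6) * (1 - 12.2/36.56)
alpha = 0.7774

0.7774


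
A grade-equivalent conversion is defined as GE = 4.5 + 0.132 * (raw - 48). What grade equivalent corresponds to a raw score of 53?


raw - median = 53 - 48 = 5
slope * diff = 0.132 * 5 = 0.66
GE = 4.5 + 0.66
GE = 5.16

5.16


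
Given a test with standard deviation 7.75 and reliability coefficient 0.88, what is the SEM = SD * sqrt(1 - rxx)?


SEM = SD * sqrt(1 - rxx)
SEM = 7.75 * sqrt(1 - 0.88)
SEM = 7.75 * sqrt(0.12) = 7.75 * 0.34641
SEM = 2.6847

2.6847


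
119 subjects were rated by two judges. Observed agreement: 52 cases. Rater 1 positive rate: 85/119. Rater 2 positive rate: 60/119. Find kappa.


P_o = 52/119 = 0.436975
P_e = (85*60 + 34*59) / 14161 = 0.501801
kappa = (P_o - P_e) / (1 - P_e)
kappa = (0.436975 - 0.501801) / (1 - 0.501801)
kappa = -0.1301

-0.1301


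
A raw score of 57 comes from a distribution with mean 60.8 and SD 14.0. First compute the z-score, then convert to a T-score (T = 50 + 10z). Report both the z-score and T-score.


z = (X - mean) / SD = (57 - 60.8) / 14.0
z = -3.8 / 14.0
z = -0.2714
T-score = T = 50 + 10z
Carry z at full precision (z = -3.8 / 14.0) into the conversion:
T-score = 50 + 10 * (-3.8 / 14.0) = 50 + -38 / 14.0
T-score = 50 + -2.7143
T-score = 47.2857

47.2857


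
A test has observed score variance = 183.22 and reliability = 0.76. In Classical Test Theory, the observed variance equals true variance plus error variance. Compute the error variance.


var_true = rxx * var_obs = 0.76 * 183.22 = 139.2472
var_error = var_obs - var_true
var_error = 183.22 - 139.2472
var_error = 43.9728

43.9728


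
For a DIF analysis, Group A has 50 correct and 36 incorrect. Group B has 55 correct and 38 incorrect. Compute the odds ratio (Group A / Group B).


Odds_A = 50/36 = 1.3889
Odds_B = 55/38 = 1.4474
OR = Odds_A / Odds_B = 1.3889 / 1.4474
Exactly, OR = (50 * 38) / (36 * 55) = 1900 / 1980
OR = 0.9596

0.9596


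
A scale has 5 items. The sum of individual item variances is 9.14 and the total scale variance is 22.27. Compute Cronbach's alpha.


alpha = (k/(k-1)) * (1 - sum(si^2)/s_total^2)
= (5/4) * (1 - 9.14/22.27)
alpha = 0.737

0.737


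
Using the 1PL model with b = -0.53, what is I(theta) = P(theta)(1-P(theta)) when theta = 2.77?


P = 1/(1+exp(-(2.77--0.53))) = 0.9644
I = P*(1-P) = 0.9644 * 0.0356
I = 0.0343

0.0343


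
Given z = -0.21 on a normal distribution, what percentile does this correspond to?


CDF(z) = 0.5 * (1 + erf(z/sqrt(2)))
erf(-0.1485) = -0.1663
CDF = 0.4168
Percentile rank = 0.4168 * 100 = 41.68

41.68


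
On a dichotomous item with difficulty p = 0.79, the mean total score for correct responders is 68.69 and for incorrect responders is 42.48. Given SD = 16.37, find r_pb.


q = 1 - p = 0.21
rpb = ((M1 - M0) / SD) * sqrt(p * q)
rpb = ((68.69 - 42.48) / 16.37) * sqrt(0.79 * 0.21)
rpb = 0.6521

0.6521


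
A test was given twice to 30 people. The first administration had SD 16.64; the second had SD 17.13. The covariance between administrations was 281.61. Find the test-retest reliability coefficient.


r = cov(X,Y) / (SD_X * SD_Y)
r = 281.61 / (16.64 * 17.13)
r = 281.61 / 285.0432
r = 0.988

0.988


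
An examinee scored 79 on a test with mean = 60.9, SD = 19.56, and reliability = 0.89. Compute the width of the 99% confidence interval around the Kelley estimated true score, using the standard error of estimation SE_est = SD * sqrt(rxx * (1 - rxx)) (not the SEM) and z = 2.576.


True score estimate = 0.89*79 + 0.11*60.9 = 77.009
SE_est = SD * sqrt(rxx * (1 - rxx)) = 19.56 * sqrt(0.89 * 0.11) = 19.56 * sqrt(0.0979) = 6.120124
CI = T_est +/- z * SE_est, so width = 2 * z * SE_est = 2 * 2.576 * 6.120124
Width = 31.5309

31.5309


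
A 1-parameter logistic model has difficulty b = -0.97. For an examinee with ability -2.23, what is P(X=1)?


theta - b = -2.23 - -0.97 = -1.26
exp(-(theta - b)) = exp(1.26) = 3.5254
P = 1 / (1 + 3.5254)
P = 0.221

0.221


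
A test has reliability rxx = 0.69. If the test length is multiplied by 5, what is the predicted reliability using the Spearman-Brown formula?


r_new = (n * rxx) / (1 + (n-1) * rxx)
r_new = (5 * 0.69) / (1 + 4 * 0.69)
r_new = 3.45 / 3.76
r_new = 0.9176

0.9176


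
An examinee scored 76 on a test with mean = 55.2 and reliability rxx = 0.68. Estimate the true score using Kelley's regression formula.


T_est = rxx * X + (1 - rxx) * mean
T_est = 0.68 * 76 + 0.32 * 55.2
T_est = 51.68 + 17.664
T_est = 69.344

69.344


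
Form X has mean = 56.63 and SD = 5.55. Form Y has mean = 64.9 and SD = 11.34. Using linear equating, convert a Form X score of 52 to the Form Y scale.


slope = SD_Y / SD_X = 11.34 / 5.55 ~ 2.0432
intercept = mean_Y - slope * mean_X = 64.9 - (11.34 / 5.55) * 56.63 ~ -50.8089
Y = slope * X + intercept. To avoid rounding drift from the rounded slope/intercept, evaluate the equivalent form Y = mean_Y + SD_Y * (X - mean_X) / SD_X at full precision:
Y = 64.9 + 11.34 * (52 - 56.63) / 5.55
Y = 64.9 - 11.34 * 4.63 / 5.55
Y = 64.9 - 52.5042 / 5.55
Y = 64.9 - 9.4602
Y = 55.4398

55.4398


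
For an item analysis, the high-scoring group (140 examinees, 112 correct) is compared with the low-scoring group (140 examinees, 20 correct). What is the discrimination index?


p_upper = 112/140 = 0.8
p_lower = 20/140 = 0.1429
D = 0.8 - 0.1429 = 0.6571

0.6571


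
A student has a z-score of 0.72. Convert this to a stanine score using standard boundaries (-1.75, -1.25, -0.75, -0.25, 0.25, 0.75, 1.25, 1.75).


Stanine boundaries: [-1.75, -1.25, -0.75, -0.25, 0.25, 0.75, 1.25, 1.75]
z = 0.72
Check each boundary:
  z >= -1.75 -> could be stanine 2
  z >= -1.25 -> could be stanine 3
  z >= -0.75 -> could be stanine 4
  z >= -0.25 -> could be stanine 5
  z >= 0.25 -> could be stanine 6
  z < 0.75
  z < 1.25
  z < 1.75
Highest qualifying boundary gives stanine = 6

6


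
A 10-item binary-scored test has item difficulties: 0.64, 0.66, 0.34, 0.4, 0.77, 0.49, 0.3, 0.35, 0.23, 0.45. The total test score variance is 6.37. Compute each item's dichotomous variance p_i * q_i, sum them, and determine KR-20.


For each item, compute p_i * q_i:
  Item 1: 0.64 * 0.36 = 0.2304
  Item 2: 0.66 * 0.34 = 0.2244
  Item 3: 0.34 * 0.66 = 0.2244
  Item 4: 0.4 * 0.6 = 0.24
  Item 5: 0.77 * 0.23 = 0.1771
  Item 6: 0.49 * 0.51 = 0.2499
  Item 7: 0.3 * 0.7 = 0.21
  Item 8: 0.35 * 0.65 = 0.2275
  Item 9: 0.23 * 0.77 = 0.1771
  Item 10: 0.45 * 0.55 = 0.2475
Sum(p_i * q_i) = 0.2304 + 0.2244 + 0.2244 + 0.24 + 0.1771 + 0.2499 + 0.21 + 0.2275 + 0.1771 + 0.2475 = 2.2083
KR-20 = (k/(k-1)) * (1 - Sum(p_i*q_i) / Var_total)
= (10/9) * (1 - 2.2083/6.37)
= 1.1111 * 0.6533
KR-20 = 0.7259

0.7259


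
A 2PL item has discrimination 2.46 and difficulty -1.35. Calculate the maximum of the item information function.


For 2PL, max info at theta = b = -1.35
I_max = a^2 / 4 = 2.46^2 / 4
= 6.0516 / 4
I_max = 1.5129

1.5129


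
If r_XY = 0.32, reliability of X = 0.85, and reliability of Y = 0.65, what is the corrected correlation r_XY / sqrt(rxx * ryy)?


r_corrected = rxy / sqrt(rxx * ryy)
= 0.32 / sqrt(0.85 * 0.65)
= 0.32 / sqrt(0.5525)
= 0.32 / 0.743303
r_corrected = 0.4305

0.4305


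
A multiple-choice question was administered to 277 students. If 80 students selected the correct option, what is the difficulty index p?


Item difficulty p = number correct / total examinees
p = 80 / 277
p = 0.2888

0.2888


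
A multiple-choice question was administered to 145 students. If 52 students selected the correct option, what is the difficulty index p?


Item difficulty p = number correct / total examinees
p = 52 / 145
p = 0.3586

0.3586


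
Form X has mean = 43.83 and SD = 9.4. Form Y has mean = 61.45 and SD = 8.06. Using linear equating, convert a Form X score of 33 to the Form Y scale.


slope = SD_Y / SD_X = 8.06 / 9.4 ~ 0.8574
intercept = mean_Y - slope * mean_X = 61.45 - (8.06 / 9.4) * 43.83 ~ 23.8681
Y = slope * X + intercept. To avoid rounding drift from the rounded slope/intercept, evaluate the equivalent form Y = mean_Y + SD_Y * (X - mean_X) / SD_X at full precision:
Y = 61.45 + 8.06 * (33 - 43.83) / 9.4
Y = 61.45 - 8.06 * 10.83 / 9.4
Y = 61.45 - 87.2898 / 9.4
Y = 61.45 - 9.2861
Y = 52.1639

52.1639


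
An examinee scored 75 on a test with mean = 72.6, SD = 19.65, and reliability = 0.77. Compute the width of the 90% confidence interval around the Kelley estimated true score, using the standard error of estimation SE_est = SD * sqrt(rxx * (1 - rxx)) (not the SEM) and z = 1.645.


True score estimate = 0.77*75 + 0.23*72.6 = 74.448
SE_est = SD * sqrt(rxx * (1 - rxx)) = 19.65 * sqrt(0.77 * 0.23) = 19.65 * sqrt(0.1771) = 8.269359
CI = T_est +/- z * SE_est, so width = 2 * z * SE_est = 2 * 1.645 * 8.269359
Width = 27.2062

27.2062


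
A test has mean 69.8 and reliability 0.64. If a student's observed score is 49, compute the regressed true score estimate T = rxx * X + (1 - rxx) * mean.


T_est = rxx * X + (1 - rxx) * mean
T_est = 0.64 * 49 + 0.36 * 69.8
T_est = 31.36 + 25.128
T_est = 56.488

56.488


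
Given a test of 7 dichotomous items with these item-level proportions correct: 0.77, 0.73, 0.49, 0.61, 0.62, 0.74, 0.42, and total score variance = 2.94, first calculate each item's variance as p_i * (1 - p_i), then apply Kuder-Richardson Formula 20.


For each item, compute p_i * q_i:
  Item 1: 0.77 * 0.23 = 0.1771
  Item 2: 0.73 * 0.27 = 0.1971
  Item 3: 0.49 * 0.51 = 0.2499
  Item 4: 0.61 * 0.39 = 0.2379
  Item 5: 0.62 * 0.38 = 0.2356
  Item 6: 0.74 * 0.26 = 0.1924
  Item 7: 0.42 * 0.58 = 0.2436
Sum(p_i * q_i) = 0.1771 + 0.1971 + 0.2499 + 0.2379 + 0.2356 + 0.1924 + 0.2436 = 1.5336
KR-20 = (k/(k-1)) * (1 - Sum(p_i*q_i) / Var_total)
= (7/6) * (1 - 1.5336/2.94)
= 1.1667 * 0.4784
KR-20 = 0.5581

0.5581


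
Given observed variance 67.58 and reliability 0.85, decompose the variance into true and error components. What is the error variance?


var_true = rxx * var_obs = 0.85 * 67.58 = 57.443
var_error = var_obs - var_true
var_error = 67.58 - 57.443
var_error = 10.137

10.137


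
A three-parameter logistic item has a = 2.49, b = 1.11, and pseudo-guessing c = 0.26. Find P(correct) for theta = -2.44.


logit = 2.49*(-2.44 - 1.11) = -8.8395
P* = 1/(1 + exp(--8.8395)) = 0.0001
P = 0.26 + (1 - 0.26) * 0.0001
P = 0.2601

0.2601


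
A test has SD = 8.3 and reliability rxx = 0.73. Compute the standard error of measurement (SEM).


SEM = SD * sqrt(1 - rxx)
SEM = 8.3 * sqrt(1 - 0.73)
SEM = 8.3 * sqrt(0.27) = 8.3 * 0.519615
SEM = 4.3128

4.3128


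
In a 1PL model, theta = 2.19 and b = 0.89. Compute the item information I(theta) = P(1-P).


P = 1/(1+exp(-(2.19-0.89))) = 0.7858
I = P*(1-P) = 0.7858 * 0.2142
I = 0.1683

0.1683


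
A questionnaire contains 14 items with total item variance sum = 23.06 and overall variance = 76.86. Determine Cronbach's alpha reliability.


alpha = (k/(k-1)) * (1 - sum(si^2)/s_total^2)
= (14/13) * (1 - 23.06/76.86)
alpha = 0.7538

0.7538


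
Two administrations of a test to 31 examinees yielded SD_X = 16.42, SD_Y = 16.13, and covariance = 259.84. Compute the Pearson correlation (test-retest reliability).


r = cov(X,Y) / (SD_X * SD_Y)
r = 259.84 / (16.42 * 16.13)
r = 259.84 / 264.8546
r = 0.9811

0.9811


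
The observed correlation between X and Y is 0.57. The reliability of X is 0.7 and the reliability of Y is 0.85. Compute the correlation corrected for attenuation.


r_corrected = rxy / sqrt(rxx * ryy)
= 0.57 / sqrt(0.7 * 0.85)
= 0.57 / sqrt(0.595)
= 0.57 / 0.771362
r_corrected = 0.739

0.739


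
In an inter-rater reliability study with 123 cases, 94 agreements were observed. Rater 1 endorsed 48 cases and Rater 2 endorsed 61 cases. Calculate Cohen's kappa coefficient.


P_o = 94/123 = 0.764228
P_e = (48*61 + 75*62) / 15129 = 0.500892
kappa = (P_o - P_e) / (1 - P_e)
kappa = (0.764228 - 0.500892) / (1 - 0.500892)
kappa = 0.5276

0.5276


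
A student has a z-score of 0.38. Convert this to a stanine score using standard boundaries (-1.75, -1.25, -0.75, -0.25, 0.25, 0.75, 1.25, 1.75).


Stanine boundaries: [-1.75, -1.25, -0.75, -0.25, 0.25, 0.75, 1.25, 1.75]
z = 0.38
Check each boundary:
  z >= -1.75 -> could be stanine 2
  z >= -1.25 -> could be stanine 3
  z >= -0.75 -> could be stanine 4
  z >= -0.25 -> could be stanine 5
  z >= 0.25 -> could be stanine 6
  z < 0.75
  z < 1.25
  z < 1.75
Highest qualifying boundary gives stanine = 6

6


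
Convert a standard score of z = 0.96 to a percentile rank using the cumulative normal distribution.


CDF(z) = 0.5 * (1 + erf(z/sqrt(2)))
erf(0.6788) = 0.6629
CDF = 0.8315
Percentile rank = 0.8315 * 100 = 83.15

83.15


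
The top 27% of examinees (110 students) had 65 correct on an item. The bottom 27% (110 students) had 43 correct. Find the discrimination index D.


p_upper = 65/110 = 0.5909
p_lower = 43/110 = 0.3909
D = 0.5909 - 0.3909 = 0.2

0.2


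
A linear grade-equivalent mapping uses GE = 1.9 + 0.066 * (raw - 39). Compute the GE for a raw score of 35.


raw - median = 35 - 39 = -4
slope * diff = 0.066 * -4 = -0.264
GE = 1.9 + -0.264
GE = 1.636

1.636


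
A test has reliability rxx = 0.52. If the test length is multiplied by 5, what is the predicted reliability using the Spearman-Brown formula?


r_new = (n * rxx) / (1 + (n-1) * rxx)
r_new = (5 * 0.52) / (1 + 4 * 0.52)
r_new = 2.6 / 3.08
r_new = 0.8442

0.8442


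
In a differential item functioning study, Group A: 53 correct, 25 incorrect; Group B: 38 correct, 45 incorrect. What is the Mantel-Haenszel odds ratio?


Odds_A = 53/25 = 2.12
Odds_B = 38/45 = 0.8444
OR = Odds_A / Odds_B = 2.12 / 0.8444
Exactly, OR = (53 * 45) / (25 * 38) = 2385 / 950
OR = 2.5105

2.5105


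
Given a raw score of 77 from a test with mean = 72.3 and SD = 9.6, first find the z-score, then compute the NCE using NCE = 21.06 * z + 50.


z = (X - mean) / SD = (77 - 72.3) / 9.6
z = 4.7 / 9.6
z = 0.4896
NCE = NCE = 21.06z + 50
Carry z at full precision (z = 4.7 / 9.6) into the conversion:
NCE = 21.06 * (4.7 / 9.6) + 50 = 98.982 / 9.6 + 50
NCE = 10.3106 + 50
NCE = 60.3106

60.3106


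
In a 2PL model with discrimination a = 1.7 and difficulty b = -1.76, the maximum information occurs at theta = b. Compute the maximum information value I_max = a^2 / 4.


For 2PL, max info at theta = b = -1.76
I_max = a^2 / 4 = 1.7^2 / 4
= 2.89 / 4
I_max = 0.7225

0.7225


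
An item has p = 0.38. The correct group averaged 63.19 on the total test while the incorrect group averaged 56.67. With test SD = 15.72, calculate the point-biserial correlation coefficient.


q = 1 - p = 0.62
rpb = ((M1 - M0) / SD) * sqrt(p * q)
rpb = ((63.19 - 56.67) / 15.72) * sqrt(0.38 * 0.62)
rpb = 0.2013

0.2013


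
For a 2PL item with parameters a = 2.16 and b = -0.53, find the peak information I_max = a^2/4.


For 2PL, max info at theta = b = -0.53
I_max = a^2 / 4 = 2.16^2 / 4
= 4.6656 / 4
I_max = 1.1664

1.1664


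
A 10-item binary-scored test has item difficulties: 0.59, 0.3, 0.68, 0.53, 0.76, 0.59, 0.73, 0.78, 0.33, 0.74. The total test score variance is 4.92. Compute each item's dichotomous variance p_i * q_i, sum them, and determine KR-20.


For each item, compute p_i * q_i:
  Item 1: 0.59 * 0.41 = 0.2419
  Item 2: 0.3 * 0.7 = 0.21
  Item 3: 0.68 * 0.32 = 0.2176
  Item 4: 0.53 * 0.47 = 0.2491
  Item 5: 0.76 * 0.24 = 0.1824
  Item 6: 0.59 * 0.41 = 0.2419
  Item 7: 0.73 * 0.27 = 0.1971
  Item 8: 0.78 * 0.22 = 0.1716
  Item 9: 0.33 * 0.67 = 0.2211
  Item 10: 0.74 * 0.26 = 0.1924
Sum(p_i * q_i) = 0.2419 + 0.21 + 0.2176 + 0.2491 + 0.1824 + 0.2419 + 0.1971 + 0.1716 + 0.2211 + 0.1924 = 2.1251
KR-20 = (k/(k-1)) * (1 - Sum(p_i*q_i) / Var_total)
= (10/9) * (1 - 2.1251/4.92)
= 1.1111 * 0.5681
KR-20 = 0.6312

0.6312


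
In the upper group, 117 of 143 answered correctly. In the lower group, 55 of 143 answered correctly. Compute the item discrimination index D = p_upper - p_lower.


p_upper = 117/143 = 0.8182
p_lower = 55/143 = 0.3846
D = 0.8182 - 0.3846 = 0.4336

0.4336


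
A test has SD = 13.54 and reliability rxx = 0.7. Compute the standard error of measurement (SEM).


SEM = SD * sqrt(1 - rxx)
SEM = 13.54 * sqrt(1 - 0.7)
SEM = 13.54 * sqrt(0.3) = 13.54 * 0.547723
SEM = 7.4162

7.4162


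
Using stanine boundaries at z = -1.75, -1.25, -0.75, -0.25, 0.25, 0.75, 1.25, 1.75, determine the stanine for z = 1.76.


Stanine boundaries: [-1.75, -1.25, -0.75, -0.25, 0.25, 0.75, 1.25, 1.75]
z = 1.76
Check each boundary:
  z >= -1.75 -> could be stanine 2
  z >= -1.25 -> could be stanine 3
  z >= -0.75 -> could be stanine 4
  z >= -0.25 -> could be stanine 5
  z >= 0.25 -> could be stanine 6
  z >= 0.75 -> could be stanine 7
  z >= 1.25 -> could be stanine 8
  z >= 1.75 -> could be stanine 9
Highest qualifying boundary gives stanine = 9

9


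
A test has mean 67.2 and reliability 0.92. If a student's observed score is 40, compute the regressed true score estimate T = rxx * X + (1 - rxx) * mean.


T_est = rxx * X + (1 - rxx) * mean
T_est = 0.92 * 40 + 0.08 * 67.2
T_est = 36.8 + 5.376
T_est = 42.176

42.176


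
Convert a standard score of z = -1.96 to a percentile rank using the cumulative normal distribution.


CDF(z) = 0.5 * (1 + erf(z/sqrt(2)))
erf(-1.3859) = -0.95
CDF = 0.025
Percentile rank = 0.025 * 100 = 2.5

2.5


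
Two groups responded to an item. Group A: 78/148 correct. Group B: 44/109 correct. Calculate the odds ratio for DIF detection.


Odds_A = 78/70 = 1.1143
Odds_B = 44/65 = 0.6769
OR = Odds_A / Odds_B = 1.1143 / 0.6769
Exactly, OR = (78 * 65) / (70 * 44) = 5070 / 3080
OR = 1.6461

1.6461


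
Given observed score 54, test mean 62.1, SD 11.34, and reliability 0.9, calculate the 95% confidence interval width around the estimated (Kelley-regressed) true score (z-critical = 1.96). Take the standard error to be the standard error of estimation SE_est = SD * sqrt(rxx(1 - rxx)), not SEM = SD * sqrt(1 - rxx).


True score estimate = 0.9*54 + 0.1*62.1 = 54.81
SE_est = SD * sqrt(rxx * (1 - rxx)) = 11.34 * sqrt(0.9 * 0.1) = 11.34 * sqrt(0.09) = 3.402
CI = T_est +/- z * SE_est, so width = 2 * z * SE_est = 2 * 1.96 * 3.402
Width = 13.3358

13.3358


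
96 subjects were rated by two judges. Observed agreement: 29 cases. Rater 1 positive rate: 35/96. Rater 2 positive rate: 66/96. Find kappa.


P_o = 29/96 = 0.302083
P_e = (35*66 + 61*30) / 9216 = 0.449219
kappa = (P_o - P_e) / (1 - P_e)
kappa = (0.302083 - 0.449219) / (1 - 0.449219)
kappa = -0.2671

-0.2671


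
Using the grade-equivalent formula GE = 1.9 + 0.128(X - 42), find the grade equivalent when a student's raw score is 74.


raw - median = 74 - 42 = 32
slope * diff = 0.128 * 32 = 4.096
GE = 1.9 + 4.096
GE = 5.996

5.996


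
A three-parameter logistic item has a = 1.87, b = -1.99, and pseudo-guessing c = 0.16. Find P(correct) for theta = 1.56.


logit = 1.87*(1.56 - -1.99) = 6.6385
P* = 1/(1 + exp(-6.6385)) = 0.9987
P = 0.16 + (1 - 0.16) * 0.9987
P = 0.9989

0.9989


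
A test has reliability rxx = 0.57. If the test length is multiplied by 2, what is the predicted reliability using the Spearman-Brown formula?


r_new = (n * rxx) / (1 + (n-1) * rxx)
r_new = (2 * 0.57) / (1 + 1 * 0.57)
r_new = 1.14 / 1.57
r_new = 0.7261

0.7261


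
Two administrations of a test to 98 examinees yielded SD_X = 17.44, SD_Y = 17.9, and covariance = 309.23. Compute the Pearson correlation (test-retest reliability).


r = cov(X,Y) / (SD_X * SD_Y)
r = 309.23 / (17.44 * 17.9)
r = 309.23 / 312.176
r = 0.9906

0.9906


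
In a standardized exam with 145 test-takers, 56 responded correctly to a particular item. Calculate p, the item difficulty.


Item difficulty p = number correct / total examinees
p = 56 / 145
p = 0.3862

0.3862


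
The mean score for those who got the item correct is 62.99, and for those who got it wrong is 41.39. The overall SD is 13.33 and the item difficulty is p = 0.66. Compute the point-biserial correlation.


q = 1 - p = 0.34
rpb = ((M1 - M0) / SD) * sqrt(p * q)
rpb = ((62.99 - 41.39) / 13.33) * sqrt(0.66 * 0.34)
rpb = 0.7676

0.7676


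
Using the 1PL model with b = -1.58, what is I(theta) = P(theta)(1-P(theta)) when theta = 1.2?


P = 1/(1+exp(-(1.2--1.58))) = 0.9416
I = P*(1-P) = 0.9416 * 0.0584
I = 0.055

0.055


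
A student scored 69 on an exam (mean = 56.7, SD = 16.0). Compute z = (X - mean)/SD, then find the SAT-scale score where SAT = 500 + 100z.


z = (X - mean) / SD = (69 - 56.7) / 16.0
z = 12.3 / 16.0
z = 0.7688
SAT-scale = SAT = 500 + 100z
Carry z at full precision (z = 12.3 / 16.0) into the conversion:
SAT-scale = 500 + 100 * (12.3 / 16.0) = 500 + 1230 / 16.0
SAT-scale = 500 + 76.875
SAT-scale = 576.875

576.875


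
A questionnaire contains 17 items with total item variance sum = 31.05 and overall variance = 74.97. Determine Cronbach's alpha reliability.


alpha = (k/(k-1)) * (1 - sum(si^2)/s_total^2)
= (17/16) * (1 - 31.05/74.97)
alpha = 0.6224

0.6224


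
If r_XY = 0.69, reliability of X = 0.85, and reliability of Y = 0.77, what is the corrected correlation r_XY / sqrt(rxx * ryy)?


r_corrected = rxy / sqrt(rxx * ryy)
= 0.69 / sqrt(0.85 * 0.77)
= 0.69 / sqrt(0.6545)
= 0.69 / 0.809012
r_corrected = 0.8529

0.8529


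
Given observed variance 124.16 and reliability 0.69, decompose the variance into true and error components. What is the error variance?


var_true = rxx * var_obs = 0.69 * 124.16 = 85.6704
var_error = var_obs - var_true
var_error = 124.16 - 85.6704
var_error = 38.4896

38.4896


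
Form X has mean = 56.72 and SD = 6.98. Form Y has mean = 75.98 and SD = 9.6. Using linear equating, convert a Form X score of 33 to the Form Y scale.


slope = SD_Y / SD_X = 9.6 / 6.98 ~ 1.3754
intercept = mean_Y - slope * mean_X = 75.98 - (9.6 / 6.98) * 56.72 ~ -2.0303
Y = slope * X + intercept. To avoid rounding drift from the rounded slope/intercept, evaluate the equivalent form Y = mean_Y + SD_Y * (X - mean_X) / SD_X at full precision:
Y = 75.98 + 9.6 * (33 - 56.72) / 6.98
Y = 75.98 - 9.6 * 23.72 / 6.98
Y = 75.98 - 227.712 / 6.98
Y = 75.98 - 32.6235
Y = 43.3565

43.3565


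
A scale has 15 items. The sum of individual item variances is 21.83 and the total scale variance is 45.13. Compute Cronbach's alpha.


alpha = (k/(k-1)) * (1 - sum(si^2)/s_total^2)
= (15/14) * (1 - 21.83/45.13)
alpha = 0.5532

0.5532


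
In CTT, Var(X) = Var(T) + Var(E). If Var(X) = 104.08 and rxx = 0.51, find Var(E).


var_true = rxx * var_obs = 0.51 * 104.08 = 53.0808
var_error = var_obs - var_true
var_error = 104.08 - 53.0808
var_error = 50.9992

50.9992


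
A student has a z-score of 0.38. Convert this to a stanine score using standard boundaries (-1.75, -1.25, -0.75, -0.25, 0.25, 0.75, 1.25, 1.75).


Stanine boundaries: [-1.75, -1.25, -0.75, -0.25, 0.25, 0.75, 1.25, 1.75]
z = 0.38
Check each boundary:
  z >= -1.75 -> could be stanine 2
  z >= -1.25 -> could be stanine 3
  z >= -0.75 -> could be stanine 4
  z >= -0.25 -> could be stanine 5
  z >= 0.25 -> could be stanine 6
  z < 0.75
  z < 1.25
  z < 1.75
Highest qualifying boundary gives stanine = 6

6


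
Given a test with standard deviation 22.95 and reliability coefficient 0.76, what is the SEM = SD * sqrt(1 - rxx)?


SEM = SD * sqrt(1 - rxx)
SEM = 22.95 * sqrt(1 - 0.76)
SEM = 22.95 * sqrt(0.24) = 22.95 * 0.489898
SEM = 11.2432

11.2432


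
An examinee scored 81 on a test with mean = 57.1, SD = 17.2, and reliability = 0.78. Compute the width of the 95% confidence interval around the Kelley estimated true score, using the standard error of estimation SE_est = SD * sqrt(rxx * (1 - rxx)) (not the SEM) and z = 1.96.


True score estimate = 0.78*81 + 0.22*57.1 = 75.742
SE_est = SD * sqrt(rxx * (1 - rxx)) = 17.2 * sqrt(0.78 * 0.22) = 17.2 * sqrt(0.1716) = 7.125036
CI = T_est +/- z * SE_est, so width = 2 * z * SE_est = 2 * 1.96 * 7.125036
Width = 27.9301

27.9301


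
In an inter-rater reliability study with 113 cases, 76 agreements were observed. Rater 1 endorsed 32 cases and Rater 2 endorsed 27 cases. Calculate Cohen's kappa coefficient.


P_o = 76/113 = 0.672566
P_e = (32*27 + 81*86) / 12769 = 0.613204
kappa = (P_o - P_e) / (1 - P_e)
kappa = (0.672566 - 0.613204) / (1 - 0.613204)
kappa = 0.1535

0.1535


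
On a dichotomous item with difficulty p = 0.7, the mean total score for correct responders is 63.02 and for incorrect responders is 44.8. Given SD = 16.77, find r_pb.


q = 1 - p = 0.3
rpb = ((M1 - M0) / SD) * sqrt(p * q)
rpb = ((63.02 - 44.8) / 16.77) * sqrt(0.7 * 0.3)
rpb = 0.4979

0.4979


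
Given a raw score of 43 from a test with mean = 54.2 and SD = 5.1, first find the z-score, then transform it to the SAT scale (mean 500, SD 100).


z = (X - mean) / SD = (43 - 54.2) / 5.1
z = -11.2 / 5.1
z = -2.1961
SAT-scale = SAT = 500 + 100z
Carry z at full precision (z = -11.2 / 5.1) into the conversion:
SAT-scale = 500 + 100 * (-11.2 / 5.1) = 500 + -1120 / 5.1
SAT-scale = 500 + -219.6078
SAT-scale = 280.3922

280.3922


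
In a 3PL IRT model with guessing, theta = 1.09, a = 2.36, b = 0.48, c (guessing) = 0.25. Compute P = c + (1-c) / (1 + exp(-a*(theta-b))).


logit = 2.36*(1.09 - 0.48) = 1.4396
P* = 1/(1 + exp(-1.4396)) = 0.8084
P = 0.25 + (1 - 0.25) * 0.8084
P = 0.8563

0.8563


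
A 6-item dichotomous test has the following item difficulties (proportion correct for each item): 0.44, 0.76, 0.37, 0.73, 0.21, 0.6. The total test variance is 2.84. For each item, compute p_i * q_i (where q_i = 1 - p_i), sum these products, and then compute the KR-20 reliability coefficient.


For each item, compute p_i * q_i:
  Item 1: 0.44 * 0.56 = 0.2464
  Item 2: 0.76 * 0.24 = 0.1824
  Item 3: 0.37 * 0.63 = 0.2331
  Item 4: 0.73 * 0.27 = 0.1971
  Item 5: 0.21 * 0.79 = 0.1659
  Item 6: 0.6 * 0.4 = 0.24
Sum(p_i * q_i) = 0.2464 + 0.1824 + 0.2331 + 0.1971 + 0.1659 + 0.24 = 1.2649
KR-20 = (k/(k-1)) * (1 - Sum(p_i*q_i) / Var_total)
= (6/5) * (1 - 1.2649/2.84)
= 1.2 * 0.5546
KR-20 = 0.6655

0.6655


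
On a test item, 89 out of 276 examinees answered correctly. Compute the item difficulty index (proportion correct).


Item difficulty p = number correct / total examinees
p = 89 / 276
p = 0.3225

0.3225


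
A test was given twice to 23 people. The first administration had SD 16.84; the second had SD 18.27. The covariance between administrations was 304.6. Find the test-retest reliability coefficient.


r = cov(X,Y) / (SD_X * SD_Y)
r = 304.6 / (16.84 * 18.27)
r = 304.6 / 307.6668
r = 0.99

0.99


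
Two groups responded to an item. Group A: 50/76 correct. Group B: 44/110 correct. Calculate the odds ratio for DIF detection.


Odds_A = 50/26 = 1.9231
Odds_B = 44/66 = 0.6667
OR = Odds_A / Odds_B = 1.9231 / 0.6667
Exactly, OR = (50 * 66) / (26 * 44) = 3300 / 1144
OR = 2.8846

2.8846


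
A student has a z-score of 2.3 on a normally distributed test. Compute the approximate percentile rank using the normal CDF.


CDF(z) = 0.5 * (1 + erf(z/sqrt(2)))
erf(1.6263) = 0.9786
CDF = 0.9893
Percentile rank = 0.9893 * 100 = 98.93

98.93


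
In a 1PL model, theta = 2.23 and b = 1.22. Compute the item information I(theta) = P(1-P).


P = 1/(1+exp(-(2.23-1.22))) = 0.733
I = P*(1-P) = 0.733 * 0.267
I = 0.1957

0.1957


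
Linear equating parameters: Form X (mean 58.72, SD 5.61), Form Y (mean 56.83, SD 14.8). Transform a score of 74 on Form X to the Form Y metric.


slope = SD_Y / SD_X = 14.8 / 5.61 ~ 2.6381
intercept = mean_Y - slope * mean_X = 56.83 - (14.8 / 5.61) * 58.72 ~ -98.0819
Y = slope * X + intercept. To avoid rounding drift from the rounded slope/intercept, evaluate the equivalent form Y = mean_Y + SD_Y * (X - mean_X) / SD_X at full precision:
Y = 56.83 + 14.8 * (74 - 58.72) / 5.61
Y = 56.83 + 14.8 * 15.28 / 5.61
Y = 56.83 + 226.144 / 5.61
Y = 56.83 + 40.3109
Y = 97.1409

97.1409


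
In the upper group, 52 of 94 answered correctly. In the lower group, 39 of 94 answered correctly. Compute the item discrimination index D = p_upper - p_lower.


p_upper = 52/94 = 0.5532
p_lower = 39/94 = 0.4149
D = 0.5532 - 0.4149 = 0.1383

0.1383


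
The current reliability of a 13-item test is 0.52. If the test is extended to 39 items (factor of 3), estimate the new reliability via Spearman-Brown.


r_new = (n * rxx) / (1 + (n-1) * rxx)
r_new = (3 * 0.52) / (1 + 2 * 0.52)
r_new = 1.56 / 2.04
r_new = 0.7647

0.7647


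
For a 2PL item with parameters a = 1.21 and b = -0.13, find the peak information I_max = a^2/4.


For 2PL, max info at theta = b = -0.13
I_max = a^2 / 4 = 1.21^2 / 4
= 1.4641 / 4
I_max = 0.366

0.366


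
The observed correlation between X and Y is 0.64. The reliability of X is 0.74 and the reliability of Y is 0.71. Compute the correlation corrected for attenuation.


r_corrected = rxy / sqrt(rxx * ryy)
= 0.64 / sqrt(0.74 * 0.71)
= 0.64 / sqrt(0.5254)
= 0.64 / 0.724845
r_corrected = 0.8829

0.8829


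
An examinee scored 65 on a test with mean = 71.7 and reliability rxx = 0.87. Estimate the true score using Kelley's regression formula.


T_est = rxx * X + (1 - rxx) * mean
T_est = 0.87 * 65 + 0.13 * 71.7
T_est = 56.55 + 9.321
T_est = 65.871

65.871


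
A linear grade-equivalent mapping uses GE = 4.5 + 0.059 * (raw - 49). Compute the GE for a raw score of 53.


raw - median = 53 - 49 = 4
slope * diff = 0.059 * 4 = 0.236
GE = 4.5 + 0.236
GE = 4.736

4.736


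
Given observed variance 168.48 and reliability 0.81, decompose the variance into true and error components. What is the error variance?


var_true = rxx * var_obs = 0.81 * 168.48 = 136.4688
var_error = var_obs - var_true
var_error = 168.48 - 136.4688
var_error = 32.0112

32.0112


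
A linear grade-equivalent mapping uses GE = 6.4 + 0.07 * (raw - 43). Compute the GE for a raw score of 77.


raw - median = 77 - 43 = 34
slope * diff = 0.07 * 34 = 2.38
GE = 6.4 + 2.38
GE = 8.78

8.78


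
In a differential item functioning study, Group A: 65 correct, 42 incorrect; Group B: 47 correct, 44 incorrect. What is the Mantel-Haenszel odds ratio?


Odds_A = 65/42 = 1.5476
Odds_B = 47/44 = 1.0682
OR = Odds_A / Odds_B = 1.5476 / 1.0682
Exactly, OR = (65 * 44) / (42 * 47) = 2860 / 1974
OR = 1.4488

1.4488


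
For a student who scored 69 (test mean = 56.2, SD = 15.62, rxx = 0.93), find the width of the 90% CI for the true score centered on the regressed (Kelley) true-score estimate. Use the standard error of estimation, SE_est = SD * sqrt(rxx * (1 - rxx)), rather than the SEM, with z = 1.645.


True score estimate = 0.93*69 + 0.07*56.2 = 68.104
SE_est = SD * sqrt(rxx * (1 - rxx)) = 15.62 * sqrt(0.93 * 0.07) = 15.62 * sqrt(0.0651) = 3.985396
CI = T_est +/- z * SE_est, so width = 2 * z * SE_est = 2 * 1.645 * 3.985396
Width = 13.112

13.112


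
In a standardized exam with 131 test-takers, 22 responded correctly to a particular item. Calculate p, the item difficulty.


Item difficulty p = number correct / total examinees
p = 22 / 131
p = 0.1679

0.1679


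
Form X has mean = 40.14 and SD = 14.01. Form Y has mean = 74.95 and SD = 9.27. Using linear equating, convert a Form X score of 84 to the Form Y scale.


slope = SD_Y / SD_X = 9.27 / 14.01 ~ 0.6617
intercept = mean_Y - slope * mean_X = 74.95 - (9.27 / 14.01) * 40.14 ~ 48.3906
Y = slope * X + intercept. To avoid rounding drift from the rounded slope/intercept, evaluate the equivalent form Y = mean_Y + SD_Y * (X - mean_X) / SD_X at full precision:
Y = 74.95 + 9.27 * (84 - 40.14) / 14.01
Y = 74.95 + 9.27 * 43.86 / 14.01
Y = 74.95 + 406.5822 / 14.01
Y = 74.95 + 29.0209
Y = 103.9709

103.9709


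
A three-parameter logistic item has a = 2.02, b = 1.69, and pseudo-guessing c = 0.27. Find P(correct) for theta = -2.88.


logit = 2.02*(-2.88 - 1.69) = -9.2314
P* = 1/(1 + exp(--9.2314)) = 0.0001
P = 0.27 + (1 - 0.27) * 0.0001
P = 0.2701

0.2701


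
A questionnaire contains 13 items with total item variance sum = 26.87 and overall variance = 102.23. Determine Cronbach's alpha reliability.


alpha = (k/(k-1)) * (1 - sum(si^2)/s_total^2)
= (13/12) * (1 - 26.87/102.23)
alpha = 0.7986

0.7986


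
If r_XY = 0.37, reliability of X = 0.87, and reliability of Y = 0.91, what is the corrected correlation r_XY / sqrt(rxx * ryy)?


r_corrected = rxy / sqrt(rxx * ryy)
= 0.37 / sqrt(0.87 * 0.91)
= 0.37 / sqrt(0.7917)
= 0.37 / 0.889775
r_corrected = 0.4158

0.4158


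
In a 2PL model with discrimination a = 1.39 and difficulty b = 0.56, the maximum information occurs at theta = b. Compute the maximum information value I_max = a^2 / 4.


For 2PL, max info at theta = b = 0.56
I_max = a^2 / 4 = 1.39^2 / 4
= 1.9321 / 4
I_max = 0.483

0.483


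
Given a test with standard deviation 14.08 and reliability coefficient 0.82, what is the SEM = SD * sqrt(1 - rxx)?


SEM = SD * sqrt(1 - rxx)
SEM = 14.08 * sqrt(1 - 0.82)
SEM = 14.08 * sqrt(0.18) = 14.08 * 0.424264
SEM = 5.9736

5.9736


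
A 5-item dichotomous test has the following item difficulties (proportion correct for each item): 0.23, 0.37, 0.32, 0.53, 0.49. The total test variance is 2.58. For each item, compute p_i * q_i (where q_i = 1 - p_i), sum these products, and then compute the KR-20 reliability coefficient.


For each item, compute p_i * q_i:
  Item 1: 0.23 * 0.77 = 0.1771
  Item 2: 0.37 * 0.63 = 0.2331
  Item 3: 0.32 * 0.68 = 0.2176
  Item 4: 0.53 * 0.47 = 0.2491
  Item 5: 0.49 * 0.51 = 0.2499
Sum(p_i * q_i) = 0.1771 + 0.2331 + 0.2176 + 0.2491 + 0.2499 = 1.1268
KR-20 = (k/(k-1)) * (1 - Sum(p_i*q_i) / Var_total)
= (5/4) * (1 - 1.1268/2.58)
= 1.25 * 0.5633
KR-20 = 0.7041

0.7041


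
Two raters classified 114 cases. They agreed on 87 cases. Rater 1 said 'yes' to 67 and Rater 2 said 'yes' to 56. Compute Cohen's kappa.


P_o = 87/114 = 0.763158
P_e = (67*56 + 47*58) / 12996 = 0.498461
kappa = (P_o - P_e) / (1 - P_e)
kappa = (0.763158 - 0.498461) / (1 - 0.498461)
kappa = 0.5278

0.5278


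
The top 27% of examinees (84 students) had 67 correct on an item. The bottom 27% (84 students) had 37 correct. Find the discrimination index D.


p_upper = 67/84 = 0.7976
p_lower = 37/84 = 0.4405
D = 0.7976 - 0.4405 = 0.3571

0.3571


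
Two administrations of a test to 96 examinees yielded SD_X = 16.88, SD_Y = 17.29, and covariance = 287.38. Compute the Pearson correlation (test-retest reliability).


r = cov(X,Y) / (SD_X * SD_Y)
r = 287.38 / (16.88 * 17.29)
r = 287.38 / 291.8552
r = 0.9847

0.9847


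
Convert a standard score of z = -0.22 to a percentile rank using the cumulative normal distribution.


CDF(z) = 0.5 * (1 + erf(z/sqrt(2)))
erf(-0.1556) = -0.1741
CDF = 0.4129
Percentile rank = 0.4129 * 100 = 41.29

41.29


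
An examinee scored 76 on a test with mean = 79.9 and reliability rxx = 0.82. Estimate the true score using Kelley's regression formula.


T_est = rxx * X + (1 - rxx) * mean
T_est = 0.82 * 76 + 0.18 * 79.9
T_est = 62.32 + 14.382
T_est = 76.702

76.702


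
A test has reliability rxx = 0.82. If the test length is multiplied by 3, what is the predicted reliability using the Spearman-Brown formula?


r_new = (n * rxx) / (1 + (n-1) * rxx)
r_new = (3 * 0.82) / (1 + 2 * 0.82)
r_new = 2.46 / 2.64
r_new = 0.9318

0.9318


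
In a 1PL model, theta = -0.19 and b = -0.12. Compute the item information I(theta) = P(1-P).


P = 1/(1+exp(-(-0.19--0.12))) = 0.4825
I = P*(1-P) = 0.4825 * 0.5175
I = 0.2497

0.2497


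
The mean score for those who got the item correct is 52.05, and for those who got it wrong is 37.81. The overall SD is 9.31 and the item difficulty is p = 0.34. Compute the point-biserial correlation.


q = 1 - p = 0.66
rpb = ((M1 - M0) / SD) * sqrt(p * q)
rpb = ((52.05 - 37.81) / 9.31) * sqrt(0.34 * 0.66)
rpb = 0.7246

0.7246


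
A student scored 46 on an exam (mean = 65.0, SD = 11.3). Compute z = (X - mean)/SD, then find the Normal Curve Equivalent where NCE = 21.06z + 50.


z = (X - mean) / SD = (46 - 65.0) / 11.3
z = -19.0 / 11.3
z = -1.6814
NCE = NCE = 21.06z + 50
Carry z at full precision (z = -19.0 / 11.3) into the conversion:
NCE = 21.06 * (-19.0 / 11.3) + 50 = -400.14 / 11.3 + 50
NCE = -35.4106 + 50
NCE = 14.5894

14.5894
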